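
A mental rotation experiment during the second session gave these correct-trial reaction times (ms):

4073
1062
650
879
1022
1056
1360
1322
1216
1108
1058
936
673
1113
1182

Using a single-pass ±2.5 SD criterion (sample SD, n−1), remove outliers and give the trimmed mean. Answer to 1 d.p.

n = 15, ΣRT = 18710, M = 1247.333
Σ(x−M)² = 9122213.33; s = √(9122213.33/14) = 807.209
Cutoffs: 1247.333 ± 2.5·807.209 → [-770.7, 3265.4]
Outside: 4073 → excluded.
Retained (n=14): Σ = 14637, mean = 14637/14 = 1045.500

1045.5 ms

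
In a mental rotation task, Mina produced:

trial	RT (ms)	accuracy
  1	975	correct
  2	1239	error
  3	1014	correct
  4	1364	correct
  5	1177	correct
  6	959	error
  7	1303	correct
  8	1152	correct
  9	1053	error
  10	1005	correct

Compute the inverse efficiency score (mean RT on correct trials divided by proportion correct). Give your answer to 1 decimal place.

Correct trials (n=7): 975, 1014, 1364, 1177, 1303, 1152, 1005
Mean correct RT = 7990/7 = 1141.4286 ms
Proportion correct = 7/10
IES = 1141.4286 / (7/10) = 1630.612 ms

1630.6 ms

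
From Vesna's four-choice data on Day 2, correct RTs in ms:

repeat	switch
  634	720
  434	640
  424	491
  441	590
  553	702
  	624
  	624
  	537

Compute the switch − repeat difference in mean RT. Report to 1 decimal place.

M(repeat) = 2486/5 = 497.200
M(switch) = 4928/8 = 616.000
Difference = 616.000 − 497.200 = 118.800 ms

118.8 ms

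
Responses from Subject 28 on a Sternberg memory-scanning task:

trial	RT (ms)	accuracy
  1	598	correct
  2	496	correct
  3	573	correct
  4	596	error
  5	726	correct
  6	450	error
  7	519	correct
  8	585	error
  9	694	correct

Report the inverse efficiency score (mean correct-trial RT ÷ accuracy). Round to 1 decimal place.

Correct trials (n=6): 598, 496, 573, 726, 519, 694
Mean correct RT = 3606/6 = 601.0000 ms
Proportion correct = 6/9
IES = 601.0000 / (6/9) = 901.500 ms

901.5 ms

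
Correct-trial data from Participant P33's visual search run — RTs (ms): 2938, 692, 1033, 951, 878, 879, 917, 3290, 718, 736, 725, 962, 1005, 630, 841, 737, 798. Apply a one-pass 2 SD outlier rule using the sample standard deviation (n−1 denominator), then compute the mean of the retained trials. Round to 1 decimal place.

833.5 ms

n = 17, ΣRT = 18730, M = 1101.765
Σ(x−M)² = 9457127.06; s = √(9457127.06/16) = 768.811
Cutoffs: 1101.765 ± 2·768.811 → [-435.9, 2639.4]
Outside: 2938, 3290 → excluded.
Retained (n=15): Σ = 12502, mean = 12502/15 = 833.467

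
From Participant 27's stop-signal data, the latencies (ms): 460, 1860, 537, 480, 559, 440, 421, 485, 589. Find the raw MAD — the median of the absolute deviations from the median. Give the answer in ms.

52 ms

Sorted: 421, 440, 460, 480, 485, 537, 559, 589, 1860 → median = 485
|x − 485|: 25, 1375, 52, 5, 74, 45, 64, 0, 104
Sorted deviations: 0, 5, 25, 45, 52, 64, 74, 104, 1375 → MAD = 52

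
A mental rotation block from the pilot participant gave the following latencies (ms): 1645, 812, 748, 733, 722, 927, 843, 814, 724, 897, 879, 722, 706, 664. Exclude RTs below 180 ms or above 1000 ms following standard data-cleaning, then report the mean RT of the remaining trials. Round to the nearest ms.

784 ms

Excluded: 1645
Retained (n=13): Σ = 10191
Mean = 10191/13 = 783.9231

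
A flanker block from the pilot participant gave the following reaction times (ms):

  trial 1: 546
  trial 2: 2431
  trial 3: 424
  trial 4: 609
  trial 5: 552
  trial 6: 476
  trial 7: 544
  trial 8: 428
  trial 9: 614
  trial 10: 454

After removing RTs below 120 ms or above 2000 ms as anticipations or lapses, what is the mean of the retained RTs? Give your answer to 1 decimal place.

516.3 ms

Excluded: 2431
Retained (n=9): Σ = 4647
Mean = 4647/9 = 516.3333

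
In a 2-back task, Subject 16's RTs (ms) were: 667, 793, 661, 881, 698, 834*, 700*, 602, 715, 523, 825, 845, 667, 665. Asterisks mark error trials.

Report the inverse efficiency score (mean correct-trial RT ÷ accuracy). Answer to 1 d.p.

830.5 ms

Correct trials (n=12): 667, 793, 661, 881, 698, 602, 715, 523, 825, 845, 667, 665
Mean correct RT = 8542/12 = 711.8333 ms
Proportion correct = 12/14
IES = 711.8333 / (12/14) = 830.472 ms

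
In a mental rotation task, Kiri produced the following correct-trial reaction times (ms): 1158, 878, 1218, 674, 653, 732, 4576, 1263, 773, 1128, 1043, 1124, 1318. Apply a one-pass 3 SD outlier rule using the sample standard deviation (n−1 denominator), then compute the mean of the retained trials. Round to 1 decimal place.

996.8 ms

n = 13, ΣRT = 16538, M = 1272.154
Σ(x−M)² = 12466207.69; s = √(12466207.69/12) = 1019.240
Cutoffs: 1272.154 ± 3·1019.240 → [-1785.6, 4329.9]
Outside: 4576 → excluded.
Retained (n=12): Σ = 11962, mean = 11962/12 = 996.833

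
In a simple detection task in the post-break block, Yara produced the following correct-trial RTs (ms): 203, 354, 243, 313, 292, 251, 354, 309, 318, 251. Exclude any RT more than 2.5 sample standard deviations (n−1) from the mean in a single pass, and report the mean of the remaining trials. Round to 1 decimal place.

288.8 ms

n = 10, ΣRT = 2888, M = 288.800
Σ(x−M)² = 22675.60; s = √(22675.60/9) = 50.195
Cutoffs: 288.800 ± 2.5·50.195 → [163.3, 414.3]
No RTs fall outside the cutoffs; all 10 retained. Mean = 2888/10 = 288.800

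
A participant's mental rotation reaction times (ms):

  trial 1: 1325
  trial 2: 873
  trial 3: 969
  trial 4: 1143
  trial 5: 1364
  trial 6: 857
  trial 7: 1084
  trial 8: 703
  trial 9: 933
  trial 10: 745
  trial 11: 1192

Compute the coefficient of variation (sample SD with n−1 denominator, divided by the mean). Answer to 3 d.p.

0.219

n = 11, Σ = 11188, M = 1017.0909
Σ(x−M)² = 494538.909; s = √(494538.909/10) = 222.3823
CV = 222.3823 / 1017.0909 = 0.21865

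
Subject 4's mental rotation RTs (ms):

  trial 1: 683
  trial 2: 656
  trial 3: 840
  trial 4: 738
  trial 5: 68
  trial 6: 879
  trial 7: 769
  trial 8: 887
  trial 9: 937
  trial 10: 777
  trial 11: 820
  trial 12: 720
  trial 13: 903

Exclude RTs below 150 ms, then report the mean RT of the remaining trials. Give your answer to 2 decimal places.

Excluded: 68
Retained (n=12): Σ = 9609
Mean = 9609/12 = 800.7500

800.75 ms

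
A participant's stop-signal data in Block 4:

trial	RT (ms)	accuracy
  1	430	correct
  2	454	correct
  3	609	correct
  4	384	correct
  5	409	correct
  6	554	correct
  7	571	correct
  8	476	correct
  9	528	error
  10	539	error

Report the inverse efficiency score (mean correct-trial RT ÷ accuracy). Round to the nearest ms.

607 ms

Correct trials (n=8): 430, 454, 609, 384, 409, 554, 571, 476
Mean correct RT = 3887/8 = 485.8750 ms
Proportion correct = 8/10
IES = 485.8750 / (8/10) = 607.344 ms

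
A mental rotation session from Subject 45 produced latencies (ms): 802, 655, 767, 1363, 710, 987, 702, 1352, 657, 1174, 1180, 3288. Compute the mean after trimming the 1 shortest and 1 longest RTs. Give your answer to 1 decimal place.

969.4 ms

Sorted: 655, 657, 702, 710, 767, 802, 987, 1174, 1180, 1352, 1363, 3288
Drop lowest 1 (655) and highest 1 (3288)
Remaining (n=10): Σ = 9694, mean = 9694/10 = 969.400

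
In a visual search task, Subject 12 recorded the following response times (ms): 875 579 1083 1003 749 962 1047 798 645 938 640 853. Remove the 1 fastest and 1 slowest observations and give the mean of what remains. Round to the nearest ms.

851 ms

Sorted: 579, 640, 645, 749, 798, 853, 875, 938, 962, 1003, 1047, 1083
Drop lowest 1 (579) and highest 1 (1083)
Remaining (n=10): Σ = 8510, mean = 8510/10 = 851.000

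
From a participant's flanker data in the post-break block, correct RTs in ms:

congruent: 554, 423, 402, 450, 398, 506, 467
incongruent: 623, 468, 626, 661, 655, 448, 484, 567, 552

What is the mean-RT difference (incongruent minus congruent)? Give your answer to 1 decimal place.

107.7 ms

M(congruent) = 3200/7 = 457.143
M(incongruent) = 5084/9 = 564.889
Difference = 564.889 − 457.143 = 107.746 ms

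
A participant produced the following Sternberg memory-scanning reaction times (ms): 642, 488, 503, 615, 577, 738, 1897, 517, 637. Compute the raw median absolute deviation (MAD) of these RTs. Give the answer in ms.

Sorted: 488, 503, 517, 577, 615, 637, 642, 738, 1897 → median = 615
|x − 615|: 27, 127, 112, 0, 38, 123, 1282, 98, 22
Sorted deviations: 0, 22, 27, 38, 98, 112, 123, 127, 1282 → MAD = 98

98 ms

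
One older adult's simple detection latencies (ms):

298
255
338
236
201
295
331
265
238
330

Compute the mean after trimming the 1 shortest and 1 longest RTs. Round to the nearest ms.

281 ms

Sorted: 201, 236, 238, 255, 265, 295, 298, 330, 331, 338
Drop lowest 1 (201) and highest 1 (338)
Remaining (n=8): Σ = 2248, mean = 2248/8 = 281.000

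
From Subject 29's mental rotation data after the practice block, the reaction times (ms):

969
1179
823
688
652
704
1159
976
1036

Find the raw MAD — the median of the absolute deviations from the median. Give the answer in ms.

Sorted: 652, 688, 704, 823, 969, 976, 1036, 1159, 1179 → median = 969
|x − 969|: 0, 210, 146, 281, 317, 265, 190, 7, 67
Sorted deviations: 0, 7, 67, 146, 190, 210, 265, 281, 317 → MAD = 190

190 ms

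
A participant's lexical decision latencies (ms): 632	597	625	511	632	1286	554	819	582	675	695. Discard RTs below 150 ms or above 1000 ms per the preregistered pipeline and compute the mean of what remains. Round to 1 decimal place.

Excluded: 1286
Retained (n=10): Σ = 6322
Mean = 6322/10 = 632.2000

632.2 ms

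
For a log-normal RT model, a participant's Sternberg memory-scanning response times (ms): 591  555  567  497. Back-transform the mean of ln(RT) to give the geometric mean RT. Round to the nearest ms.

551 ms

ln(RT): 6.3818, 6.3190, 6.3404, 6.2086
Mean ln(RT) = 25.2497/4 = 6.31243
Geometric mean = exp(6.31243) = 551.39 ms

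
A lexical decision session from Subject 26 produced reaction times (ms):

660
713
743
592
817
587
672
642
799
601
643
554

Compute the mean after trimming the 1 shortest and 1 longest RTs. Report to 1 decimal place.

665.2 ms

Sorted: 554, 587, 592, 601, 642, 643, 660, 672, 713, 743, 799, 817
Drop lowest 1 (554) and highest 1 (817)
Remaining (n=10): Σ = 6652, mean = 6652/10 = 665.200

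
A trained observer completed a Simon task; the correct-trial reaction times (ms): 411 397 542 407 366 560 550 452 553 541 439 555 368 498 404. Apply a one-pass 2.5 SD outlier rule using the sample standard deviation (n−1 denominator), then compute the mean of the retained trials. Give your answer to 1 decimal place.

n = 15, ΣRT = 7043, M = 469.533
Σ(x−M)² = 79259.73; s = √(79259.73/14) = 75.242
Cutoffs: 469.533 ± 2.5·75.242 → [281.4, 657.6]
No RTs fall outside the cutoffs; all 15 retained. Mean = 7043/15 = 469.533

469.5 ms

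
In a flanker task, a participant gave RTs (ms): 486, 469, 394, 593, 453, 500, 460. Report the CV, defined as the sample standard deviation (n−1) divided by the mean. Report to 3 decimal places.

n = 7, Σ = 3355, M = 479.2857
Σ(x−M)² = 21847.429; s = √(21847.429/6) = 60.3427
CV = 60.3427 / 479.2857 = 0.12590

0.126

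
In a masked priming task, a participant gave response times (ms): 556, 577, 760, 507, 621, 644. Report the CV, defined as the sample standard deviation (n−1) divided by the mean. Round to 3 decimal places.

n = 6, Σ = 3665, M = 610.8333
Σ(x−M)² = 38386.833; s = √(38386.833/5) = 87.6206
CV = 87.6206 / 610.8333 = 0.14344

0.143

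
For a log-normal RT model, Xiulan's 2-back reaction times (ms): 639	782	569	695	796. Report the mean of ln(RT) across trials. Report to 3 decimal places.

6.538

ln(RT): 6.4599, 6.6619, 6.3439, 6.5439, 6.6796
Σ ln(RT) = 32.6892
Mean = 32.6892/5 = 6.53783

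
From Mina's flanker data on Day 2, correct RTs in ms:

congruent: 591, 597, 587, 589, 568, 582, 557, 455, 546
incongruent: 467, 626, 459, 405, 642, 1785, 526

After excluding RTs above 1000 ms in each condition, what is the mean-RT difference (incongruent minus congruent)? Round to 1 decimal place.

-42.7 ms

incongruent: exclude 1785
M(congruent) = 5072/9 = 563.556
M(incongruent) = 3125/6 = 520.833
Difference = 520.833 − 563.556 = -42.722 ms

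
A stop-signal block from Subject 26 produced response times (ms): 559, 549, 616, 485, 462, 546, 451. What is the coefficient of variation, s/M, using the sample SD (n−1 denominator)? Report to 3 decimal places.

0.114

n = 7, Σ = 3668, M = 524.0000
Σ(x−M)² = 21492.000; s = √(21492.000/6) = 59.8498
CV = 59.8498 / 524.0000 = 0.11422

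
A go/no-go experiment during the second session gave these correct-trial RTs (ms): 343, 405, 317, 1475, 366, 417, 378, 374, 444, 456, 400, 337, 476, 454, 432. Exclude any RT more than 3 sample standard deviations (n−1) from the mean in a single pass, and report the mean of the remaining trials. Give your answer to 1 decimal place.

399.9 ms

n = 15, ΣRT = 7074, M = 471.600
Σ(x−M)² = 1110251.60; s = √(1110251.60/14) = 281.609
Cutoffs: 471.600 ± 3·281.609 → [-373.2, 1316.4]
Outside: 1475 → excluded.
Retained (n=14): Σ = 5599, mean = 5599/14 = 399.929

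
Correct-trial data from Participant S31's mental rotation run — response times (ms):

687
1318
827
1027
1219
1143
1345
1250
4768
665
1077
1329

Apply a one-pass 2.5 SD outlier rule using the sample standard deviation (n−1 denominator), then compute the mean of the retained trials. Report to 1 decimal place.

1080.6 ms

n = 12, ΣRT = 16655, M = 1387.917
Σ(x−M)² = 13098152.92; s = √(13098152.92/11) = 1091.211
Cutoffs: 1387.917 ± 2.5·1091.211 → [-1340.1, 4115.9]
Outside: 4768 → excluded.
Retained (n=11): Σ = 11887, mean = 11887/11 = 1080.636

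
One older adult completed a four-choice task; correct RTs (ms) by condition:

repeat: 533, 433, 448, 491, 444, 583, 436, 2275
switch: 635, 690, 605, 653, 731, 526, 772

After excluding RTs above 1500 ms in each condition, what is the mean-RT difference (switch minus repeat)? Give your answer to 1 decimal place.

177.7 ms

repeat: exclude 2275
M(repeat) = 3368/7 = 481.143
M(switch) = 4612/7 = 658.857
Difference = 658.857 − 481.143 = 177.714 ms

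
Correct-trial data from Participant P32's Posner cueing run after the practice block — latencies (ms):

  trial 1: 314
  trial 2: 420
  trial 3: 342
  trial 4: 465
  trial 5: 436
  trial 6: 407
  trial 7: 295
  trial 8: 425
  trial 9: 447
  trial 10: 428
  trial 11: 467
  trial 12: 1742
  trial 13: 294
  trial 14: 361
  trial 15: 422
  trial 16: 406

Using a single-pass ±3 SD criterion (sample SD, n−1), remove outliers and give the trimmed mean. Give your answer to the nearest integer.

395 ms

n = 16, ΣRT = 7671, M = 479.438
Σ(x−M)² = 1749137.94; s = √(1749137.94/15) = 341.481
Cutoffs: 479.438 ± 3·341.481 → [-545.0, 1503.9]
Outside: 1742 → excluded.
Retained (n=15): Σ = 5929, mean = 5929/15 = 395.267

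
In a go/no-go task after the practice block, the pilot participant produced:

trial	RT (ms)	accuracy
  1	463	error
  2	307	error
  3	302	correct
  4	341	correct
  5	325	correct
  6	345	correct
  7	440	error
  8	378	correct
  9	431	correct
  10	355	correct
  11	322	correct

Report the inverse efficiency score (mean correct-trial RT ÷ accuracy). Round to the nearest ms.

Correct trials (n=8): 302, 341, 325, 345, 378, 431, 355, 322
Mean correct RT = 2799/8 = 349.8750 ms
Proportion correct = 8/11
IES = 349.8750 / (8/11) = 481.078 ms

481 ms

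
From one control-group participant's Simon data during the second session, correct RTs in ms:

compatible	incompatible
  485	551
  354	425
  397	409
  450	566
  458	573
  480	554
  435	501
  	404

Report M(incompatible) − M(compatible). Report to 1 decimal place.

M(compatible) = 3059/7 = 437.000
M(incompatible) = 3983/8 = 497.875
Difference = 497.875 − 437.000 = 60.875 ms

60.9 ms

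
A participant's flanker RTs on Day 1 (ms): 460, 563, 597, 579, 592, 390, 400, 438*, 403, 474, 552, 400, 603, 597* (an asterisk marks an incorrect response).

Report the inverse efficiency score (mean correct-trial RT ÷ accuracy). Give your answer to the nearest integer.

585 ms

Correct trials (n=12): 460, 563, 597, 579, 592, 390, 400, 403, 474, 552, 400, 603
Mean correct RT = 6013/12 = 501.0833 ms
Proportion correct = 12/14
IES = 501.0833 / (12/14) = 584.597 ms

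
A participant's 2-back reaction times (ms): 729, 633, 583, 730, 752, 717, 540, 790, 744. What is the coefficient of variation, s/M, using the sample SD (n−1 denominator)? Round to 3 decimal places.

0.123

n = 9, Σ = 6218, M = 690.8889
Σ(x−M)² = 57800.889; s = √(57800.889/8) = 85.0007
CV = 85.0007 / 690.8889 = 0.12303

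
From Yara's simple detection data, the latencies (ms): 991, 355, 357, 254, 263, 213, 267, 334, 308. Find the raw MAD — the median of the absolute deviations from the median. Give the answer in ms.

47 ms

Sorted: 213, 254, 263, 267, 308, 334, 355, 357, 991 → median = 308
|x − 308|: 683, 47, 49, 54, 45, 95, 41, 26, 0
Sorted deviations: 0, 26, 41, 45, 47, 49, 54, 95, 683 → MAD = 47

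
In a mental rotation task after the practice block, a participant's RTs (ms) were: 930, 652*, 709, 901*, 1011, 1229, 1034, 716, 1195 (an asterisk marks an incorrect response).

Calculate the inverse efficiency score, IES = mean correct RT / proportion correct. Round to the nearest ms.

1253 ms

Correct trials (n=7): 930, 709, 1011, 1229, 1034, 716, 1195
Mean correct RT = 6824/7 = 974.8571 ms
Proportion correct = 7/9
IES = 974.8571 / (7/9) = 1253.388 ms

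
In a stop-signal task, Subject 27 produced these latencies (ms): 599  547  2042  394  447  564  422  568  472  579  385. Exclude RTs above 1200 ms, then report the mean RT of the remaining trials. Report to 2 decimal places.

Excluded: 2042
Retained (n=10): Σ = 4977
Mean = 4977/10 = 497.7000

497.70 ms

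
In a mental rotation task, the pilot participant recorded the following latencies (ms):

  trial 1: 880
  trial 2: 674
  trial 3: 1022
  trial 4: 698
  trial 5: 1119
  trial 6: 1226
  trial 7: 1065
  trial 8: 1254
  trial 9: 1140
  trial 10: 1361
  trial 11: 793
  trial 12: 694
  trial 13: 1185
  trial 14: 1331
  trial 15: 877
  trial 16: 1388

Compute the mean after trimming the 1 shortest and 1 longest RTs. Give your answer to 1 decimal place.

Sorted: 674, 694, 698, 793, 877, 880, 1022, 1065, 1119, 1140, 1185, 1226, 1254, 1331, 1361, 1388
Drop lowest 1 (674) and highest 1 (1388)
Remaining (n=14): Σ = 14645, mean = 14645/14 = 1046.071

1046.1 ms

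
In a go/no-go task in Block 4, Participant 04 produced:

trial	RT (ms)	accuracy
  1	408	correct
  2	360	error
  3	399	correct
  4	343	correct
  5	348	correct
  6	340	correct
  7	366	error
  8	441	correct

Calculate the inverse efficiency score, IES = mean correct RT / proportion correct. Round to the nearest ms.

506 ms

Correct trials (n=6): 408, 399, 343, 348, 340, 441
Mean correct RT = 2279/6 = 379.8333 ms
Proportion correct = 6/8
IES = 379.8333 / (6/8) = 506.444 ms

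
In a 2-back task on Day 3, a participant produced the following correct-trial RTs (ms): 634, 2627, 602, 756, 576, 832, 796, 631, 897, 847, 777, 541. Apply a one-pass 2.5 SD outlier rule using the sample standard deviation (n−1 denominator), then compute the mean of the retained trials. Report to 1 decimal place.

717.2 ms

n = 12, ΣRT = 10516, M = 876.333
Σ(x−M)² = 3495708.67; s = √(3495708.67/11) = 563.730
Cutoffs: 876.333 ± 2.5·563.730 → [-533.0, 2285.7]
Outside: 2627 → excluded.
Retained (n=11): Σ = 7889, mean = 7889/11 = 717.182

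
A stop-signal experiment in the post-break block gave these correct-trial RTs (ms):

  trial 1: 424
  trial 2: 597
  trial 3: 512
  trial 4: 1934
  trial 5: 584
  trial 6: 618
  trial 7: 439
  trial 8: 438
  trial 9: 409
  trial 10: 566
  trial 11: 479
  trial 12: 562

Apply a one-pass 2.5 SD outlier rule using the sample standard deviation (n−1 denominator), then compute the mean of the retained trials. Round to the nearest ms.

512 ms

n = 12, ΣRT = 7562, M = 630.167
Σ(x−M)² = 1913831.67; s = √(1913831.67/11) = 417.115
Cutoffs: 630.167 ± 2.5·417.115 → [-412.6, 1673.0]
Outside: 1934 → excluded.
Retained (n=11): Σ = 5628, mean = 5628/11 = 511.636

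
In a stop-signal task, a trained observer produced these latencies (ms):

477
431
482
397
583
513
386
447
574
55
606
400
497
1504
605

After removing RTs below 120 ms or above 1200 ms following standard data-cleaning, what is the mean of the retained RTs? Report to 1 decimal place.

492.2 ms

Excluded: 55, 1504
Retained (n=13): Σ = 6398
Mean = 6398/13 = 492.1538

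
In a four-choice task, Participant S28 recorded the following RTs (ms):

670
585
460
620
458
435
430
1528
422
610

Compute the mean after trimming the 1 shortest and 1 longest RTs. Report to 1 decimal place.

533.5 ms

Sorted: 422, 430, 435, 458, 460, 585, 610, 620, 670, 1528
Drop lowest 1 (422) and highest 1 (1528)
Remaining (n=8): Σ = 4268, mean = 4268/8 = 533.500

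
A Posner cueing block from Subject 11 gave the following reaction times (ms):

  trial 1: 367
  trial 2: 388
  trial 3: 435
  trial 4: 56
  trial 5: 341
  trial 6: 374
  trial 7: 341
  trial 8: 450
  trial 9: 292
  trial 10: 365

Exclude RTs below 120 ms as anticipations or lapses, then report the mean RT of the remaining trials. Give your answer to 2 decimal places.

Excluded: 56
Retained (n=9): Σ = 3353
Mean = 3353/9 = 372.5556

372.56 ms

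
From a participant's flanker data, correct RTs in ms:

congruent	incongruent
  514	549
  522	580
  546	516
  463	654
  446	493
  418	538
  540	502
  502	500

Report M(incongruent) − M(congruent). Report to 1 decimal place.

M(congruent) = 3951/8 = 493.875
M(incongruent) = 4332/8 = 541.500
Difference = 541.500 − 493.875 = 47.625 ms

47.6 ms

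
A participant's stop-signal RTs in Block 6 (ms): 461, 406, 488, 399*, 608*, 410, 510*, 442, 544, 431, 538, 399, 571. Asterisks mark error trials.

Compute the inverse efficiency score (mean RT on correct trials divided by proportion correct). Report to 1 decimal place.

609.7 ms

Correct trials (n=10): 461, 406, 488, 410, 442, 544, 431, 538, 399, 571
Mean correct RT = 4690/10 = 469.0000 ms
Proportion correct = 10/13
IES = 469.0000 / (10/13) = 609.700 ms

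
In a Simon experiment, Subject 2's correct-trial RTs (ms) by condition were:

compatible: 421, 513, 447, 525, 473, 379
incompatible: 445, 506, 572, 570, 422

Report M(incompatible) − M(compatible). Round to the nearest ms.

M(compatible) = 2758/6 = 459.667
M(incompatible) = 2515/5 = 503.000
Difference = 503.000 − 459.667 = 43.333 ms

43 ms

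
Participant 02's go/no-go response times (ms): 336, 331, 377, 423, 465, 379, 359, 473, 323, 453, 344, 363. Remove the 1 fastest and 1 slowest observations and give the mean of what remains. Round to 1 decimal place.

383.0 ms

Sorted: 323, 331, 336, 344, 359, 363, 377, 379, 423, 453, 465, 473
Drop lowest 1 (323) and highest 1 (473)
Remaining (n=10): Σ = 3830, mean = 3830/10 = 383.000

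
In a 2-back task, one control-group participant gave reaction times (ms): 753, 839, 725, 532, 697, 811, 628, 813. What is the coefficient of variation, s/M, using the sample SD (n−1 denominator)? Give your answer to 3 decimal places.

0.144

n = 8, Σ = 5798, M = 724.7500
Σ(x−M)² = 76361.500; s = √(76361.500/7) = 104.4451
CV = 104.4451 / 724.7500 = 0.14411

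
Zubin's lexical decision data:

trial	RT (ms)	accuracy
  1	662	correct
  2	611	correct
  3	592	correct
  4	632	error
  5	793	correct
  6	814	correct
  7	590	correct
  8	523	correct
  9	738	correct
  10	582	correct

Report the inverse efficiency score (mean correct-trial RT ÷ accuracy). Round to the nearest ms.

729 ms

Correct trials (n=9): 662, 611, 592, 793, 814, 590, 523, 738, 582
Mean correct RT = 5905/9 = 656.1111 ms
Proportion correct = 9/10
IES = 656.1111 / (9/10) = 729.012 ms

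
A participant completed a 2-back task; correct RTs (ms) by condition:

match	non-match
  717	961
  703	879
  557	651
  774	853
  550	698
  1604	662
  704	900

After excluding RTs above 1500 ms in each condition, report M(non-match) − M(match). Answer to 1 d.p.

133.1 ms

match: exclude 1604
M(match) = 4005/6 = 667.500
M(non-match) = 5604/7 = 800.571
Difference = 800.571 − 667.500 = 133.071 ms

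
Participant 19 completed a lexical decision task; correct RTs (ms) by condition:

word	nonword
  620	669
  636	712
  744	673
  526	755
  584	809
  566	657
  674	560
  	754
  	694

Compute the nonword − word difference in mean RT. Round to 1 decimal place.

M(word) = 4350/7 = 621.429
M(nonword) = 6283/9 = 698.111
Difference = 698.111 − 621.429 = 76.683 ms

76.7 ms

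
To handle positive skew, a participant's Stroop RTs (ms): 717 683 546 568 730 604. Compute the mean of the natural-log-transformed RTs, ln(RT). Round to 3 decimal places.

ln(RT): 6.5751, 6.5265, 6.3026, 6.3421, 6.5930, 6.4036
Σ ln(RT) = 38.7429
Mean = 38.7429/6 = 6.45715

6.457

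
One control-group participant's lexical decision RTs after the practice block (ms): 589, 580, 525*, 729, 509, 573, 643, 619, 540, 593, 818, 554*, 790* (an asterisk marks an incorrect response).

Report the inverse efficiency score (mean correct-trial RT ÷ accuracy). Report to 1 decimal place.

805.1 ms

Correct trials (n=10): 589, 580, 729, 509, 573, 643, 619, 540, 593, 818
Mean correct RT = 6193/10 = 619.3000 ms
Proportion correct = 10/13
IES = 619.3000 / (10/13) = 805.090 ms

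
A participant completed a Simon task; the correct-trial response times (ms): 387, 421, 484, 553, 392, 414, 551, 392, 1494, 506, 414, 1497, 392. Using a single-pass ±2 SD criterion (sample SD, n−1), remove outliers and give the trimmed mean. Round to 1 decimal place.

n = 13, ΣRT = 7897, M = 607.462
Σ(x−M)² = 1906417.23; s = √(1906417.23/12) = 398.583
Cutoffs: 607.462 ± 2·398.583 → [-189.7, 1404.6]
Outside: 1494, 1497 → excluded.
Retained (n=11): Σ = 4906, mean = 4906/11 = 446.000

446.0 ms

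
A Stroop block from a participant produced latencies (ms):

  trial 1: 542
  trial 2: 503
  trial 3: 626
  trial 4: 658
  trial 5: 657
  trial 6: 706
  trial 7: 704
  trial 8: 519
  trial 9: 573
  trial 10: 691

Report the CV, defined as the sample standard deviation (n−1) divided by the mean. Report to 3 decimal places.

n = 10, Σ = 6179, M = 617.9000
Σ(x−M)² = 54480.900; s = √(54480.900/9) = 77.8038
CV = 77.8038 / 617.9000 = 0.12592

0.126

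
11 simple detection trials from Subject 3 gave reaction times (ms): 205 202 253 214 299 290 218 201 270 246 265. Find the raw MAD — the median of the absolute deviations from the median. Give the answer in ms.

32 ms

Sorted: 201, 202, 205, 214, 218, 246, 253, 265, 270, 290, 299 → median = 246
|x − 246|: 41, 44, 7, 32, 53, 44, 28, 45, 24, 0, 19
Sorted deviations: 0, 7, 19, 24, 28, 32, 41, 44, 44, 45, 53 → MAD = 32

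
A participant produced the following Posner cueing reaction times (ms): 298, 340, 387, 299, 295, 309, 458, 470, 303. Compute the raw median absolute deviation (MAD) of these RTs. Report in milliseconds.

14 ms

Sorted: 295, 298, 299, 303, 309, 340, 387, 458, 470 → median = 309
|x − 309|: 11, 31, 78, 10, 14, 0, 149, 161, 6
Sorted deviations: 0, 6, 10, 11, 14, 31, 78, 149, 161 → MAD = 14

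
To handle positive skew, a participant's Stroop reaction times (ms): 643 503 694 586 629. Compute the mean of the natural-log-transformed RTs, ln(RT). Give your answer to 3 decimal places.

6.409

ln(RT): 6.4661, 6.2206, 6.5425, 6.3733, 6.4441
Σ ln(RT) = 32.0467
Mean = 32.0467/5 = 6.40933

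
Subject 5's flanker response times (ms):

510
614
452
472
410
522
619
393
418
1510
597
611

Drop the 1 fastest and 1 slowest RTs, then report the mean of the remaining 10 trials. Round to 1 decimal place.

522.5 ms

Sorted: 393, 410, 418, 452, 472, 510, 522, 597, 611, 614, 619, 1510
Drop lowest 1 (393) and highest 1 (1510)
Remaining (n=10): Σ = 5225, mean = 5225/10 = 522.500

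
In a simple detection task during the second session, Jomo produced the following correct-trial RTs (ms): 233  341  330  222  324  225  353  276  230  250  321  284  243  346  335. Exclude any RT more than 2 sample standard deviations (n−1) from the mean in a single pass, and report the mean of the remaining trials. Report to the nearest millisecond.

n = 15, ΣRT = 4313, M = 287.533
Σ(x−M)² = 35095.73; s = √(35095.73/14) = 50.068
Cutoffs: 287.533 ± 2·50.068 → [187.4, 387.7]
No RTs fall outside the cutoffs; all 15 retained. Mean = 4313/15 = 287.533

288 ms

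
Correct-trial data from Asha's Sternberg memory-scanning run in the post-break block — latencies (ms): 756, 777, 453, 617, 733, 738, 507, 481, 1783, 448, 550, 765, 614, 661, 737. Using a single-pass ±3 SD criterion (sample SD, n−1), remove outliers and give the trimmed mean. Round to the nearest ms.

n = 15, ΣRT = 10620, M = 708.000
Σ(x−M)² = 1437150.00; s = √(1437150.00/14) = 320.396
Cutoffs: 708.000 ± 3·320.396 → [-253.2, 1669.2]
Outside: 1783 → excluded.
Retained (n=14): Σ = 8837, mean = 8837/14 = 631.214

631 ms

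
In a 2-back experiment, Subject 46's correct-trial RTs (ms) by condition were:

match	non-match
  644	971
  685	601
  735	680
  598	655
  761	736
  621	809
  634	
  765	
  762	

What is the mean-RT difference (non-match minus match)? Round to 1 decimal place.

52.6 ms

M(match) = 6205/9 = 689.444
M(non-match) = 4452/6 = 742.000
Difference = 742.000 − 689.444 = 52.556 ms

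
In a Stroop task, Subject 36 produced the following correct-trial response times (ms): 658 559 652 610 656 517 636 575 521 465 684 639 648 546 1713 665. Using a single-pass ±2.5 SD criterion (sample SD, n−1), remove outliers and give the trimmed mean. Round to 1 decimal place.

602.1 ms

n = 16, ΣRT = 10744, M = 671.500
Σ(x−M)² = 1219256.00; s = √(1219256.00/15) = 285.103
Cutoffs: 671.500 ± 2.5·285.103 → [-41.3, 1384.3]
Outside: 1713 → excluded.
Retained (n=15): Σ = 9031, mean = 9031/15 = 602.067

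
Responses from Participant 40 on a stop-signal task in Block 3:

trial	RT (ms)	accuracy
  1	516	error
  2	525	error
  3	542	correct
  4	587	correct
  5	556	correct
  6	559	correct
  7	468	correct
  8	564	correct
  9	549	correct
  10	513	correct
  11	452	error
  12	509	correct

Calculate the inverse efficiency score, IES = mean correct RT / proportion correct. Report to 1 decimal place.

718.1 ms

Correct trials (n=9): 542, 587, 556, 559, 468, 564, 549, 513, 509
Mean correct RT = 4847/9 = 538.5556 ms
Proportion correct = 9/12
IES = 538.5556 / (9/12) = 718.074 ms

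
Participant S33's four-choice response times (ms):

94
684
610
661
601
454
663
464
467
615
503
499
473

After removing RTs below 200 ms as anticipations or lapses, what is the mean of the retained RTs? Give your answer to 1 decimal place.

557.8 ms

Excluded: 94
Retained (n=12): Σ = 6694
Mean = 6694/12 = 557.8333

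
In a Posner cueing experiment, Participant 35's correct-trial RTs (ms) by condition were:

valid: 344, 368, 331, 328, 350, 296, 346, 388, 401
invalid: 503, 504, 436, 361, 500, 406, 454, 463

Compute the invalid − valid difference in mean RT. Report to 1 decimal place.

M(valid) = 3152/9 = 350.222
M(invalid) = 3627/8 = 453.375
Difference = 453.375 − 350.222 = 103.153 ms

103.2 ms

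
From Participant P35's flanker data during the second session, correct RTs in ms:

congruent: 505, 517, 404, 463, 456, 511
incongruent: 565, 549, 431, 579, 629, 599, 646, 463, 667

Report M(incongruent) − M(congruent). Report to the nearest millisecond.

94 ms

M(congruent) = 2856/6 = 476.000
M(incongruent) = 5128/9 = 569.778
Difference = 569.778 − 476.000 = 93.778 ms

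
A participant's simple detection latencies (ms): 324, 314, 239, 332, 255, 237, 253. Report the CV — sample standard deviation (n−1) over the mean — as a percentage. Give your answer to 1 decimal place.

15.1%

n = 7, Σ = 1954, M = 279.1429
Σ(x−M)² = 10674.857; s = √(10674.857/6) = 42.1799
CV = 42.1799 / 279.1429 = 0.15111 = 15.111%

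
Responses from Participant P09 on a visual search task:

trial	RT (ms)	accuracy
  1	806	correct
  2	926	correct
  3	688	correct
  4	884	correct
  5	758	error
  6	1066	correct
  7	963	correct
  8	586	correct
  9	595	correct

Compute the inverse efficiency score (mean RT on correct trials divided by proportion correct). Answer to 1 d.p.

916.0 ms

Correct trials (n=8): 806, 926, 688, 884, 1066, 963, 586, 595
Mean correct RT = 6514/8 = 814.2500 ms
Proportion correct = 8/9
IES = 814.2500 / (8/9) = 916.031 ms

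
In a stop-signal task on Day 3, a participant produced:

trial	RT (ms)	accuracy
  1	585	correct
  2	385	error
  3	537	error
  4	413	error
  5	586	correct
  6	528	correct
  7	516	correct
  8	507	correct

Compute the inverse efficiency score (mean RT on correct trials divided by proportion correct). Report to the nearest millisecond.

Correct trials (n=5): 585, 586, 528, 516, 507
Mean correct RT = 2722/5 = 544.4000 ms
Proportion correct = 5/8
IES = 544.4000 / (5/8) = 871.040 ms

871 ms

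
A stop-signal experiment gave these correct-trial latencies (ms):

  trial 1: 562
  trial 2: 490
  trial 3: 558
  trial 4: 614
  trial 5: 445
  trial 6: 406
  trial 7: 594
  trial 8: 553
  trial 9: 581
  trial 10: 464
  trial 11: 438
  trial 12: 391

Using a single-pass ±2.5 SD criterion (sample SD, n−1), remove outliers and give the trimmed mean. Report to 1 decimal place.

n = 12, ΣRT = 6096, M = 508.000
Σ(x−M)² = 66624.00; s = √(66624.00/11) = 77.825
Cutoffs: 508.000 ± 2.5·77.825 → [313.4, 702.6]
No RTs fall outside the cutoffs; all 12 retained. Mean = 6096/12 = 508.000

508.0 ms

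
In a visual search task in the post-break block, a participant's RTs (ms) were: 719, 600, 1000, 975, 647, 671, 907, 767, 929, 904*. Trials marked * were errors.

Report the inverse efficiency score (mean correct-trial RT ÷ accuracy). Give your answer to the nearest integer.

891 ms

Correct trials (n=9): 719, 600, 1000, 975, 647, 671, 907, 767, 929
Mean correct RT = 7215/9 = 801.6667 ms
Proportion correct = 9/10
IES = 801.6667 / (9/10) = 890.741 ms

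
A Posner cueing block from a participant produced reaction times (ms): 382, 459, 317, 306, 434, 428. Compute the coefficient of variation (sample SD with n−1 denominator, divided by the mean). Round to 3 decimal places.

n = 6, Σ = 2326, M = 387.6667
Σ(x−M)² = 20557.333; s = √(20557.333/5) = 64.1207
CV = 64.1207 / 387.6667 = 0.16540

0.165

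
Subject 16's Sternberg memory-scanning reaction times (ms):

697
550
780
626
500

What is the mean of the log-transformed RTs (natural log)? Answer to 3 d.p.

6.434

ln(RT): 6.5468, 6.3099, 6.6593, 6.4394, 6.2146
Σ ln(RT) = 32.1700
Mean = 32.1700/5 = 6.43399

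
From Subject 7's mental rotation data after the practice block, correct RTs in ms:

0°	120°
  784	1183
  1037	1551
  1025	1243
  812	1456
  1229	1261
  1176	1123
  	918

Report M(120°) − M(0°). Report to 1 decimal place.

M(0°) = 6063/6 = 1010.500
M(120°) = 8735/7 = 1247.857
Difference = 1247.857 − 1010.500 = 237.357 ms

237.4 ms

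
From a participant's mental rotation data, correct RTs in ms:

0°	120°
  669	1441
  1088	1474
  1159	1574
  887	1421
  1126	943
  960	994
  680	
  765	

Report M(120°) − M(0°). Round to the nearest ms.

391 ms

M(0°) = 7334/8 = 916.750
M(120°) = 7847/6 = 1307.833
Difference = 1307.833 − 916.750 = 391.083 ms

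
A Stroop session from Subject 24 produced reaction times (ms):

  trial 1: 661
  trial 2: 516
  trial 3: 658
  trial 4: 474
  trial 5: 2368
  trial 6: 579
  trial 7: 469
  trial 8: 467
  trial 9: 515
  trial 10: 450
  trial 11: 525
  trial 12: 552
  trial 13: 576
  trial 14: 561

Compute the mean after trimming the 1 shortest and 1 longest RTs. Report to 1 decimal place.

Sorted: 450, 467, 469, 474, 515, 516, 525, 552, 561, 576, 579, 658, 661, 2368
Drop lowest 1 (450) and highest 1 (2368)
Remaining (n=12): Σ = 6553, mean = 6553/12 = 546.083

546.1 ms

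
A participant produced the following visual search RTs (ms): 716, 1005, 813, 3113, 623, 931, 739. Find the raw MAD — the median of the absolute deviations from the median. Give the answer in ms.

Sorted: 623, 716, 739, 813, 931, 1005, 3113 → median = 813
|x − 813|: 97, 192, 0, 2300, 190, 118, 74
Sorted deviations: 0, 74, 97, 118, 190, 192, 2300 → MAD = 118

118 ms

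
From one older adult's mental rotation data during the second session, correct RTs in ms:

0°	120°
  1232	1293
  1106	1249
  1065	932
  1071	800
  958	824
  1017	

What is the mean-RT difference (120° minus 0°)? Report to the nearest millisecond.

M(0°) = 6449/6 = 1074.833
M(120°) = 5098/5 = 1019.600
Difference = 1019.600 − 1074.833 = -55.233 ms

-55 ms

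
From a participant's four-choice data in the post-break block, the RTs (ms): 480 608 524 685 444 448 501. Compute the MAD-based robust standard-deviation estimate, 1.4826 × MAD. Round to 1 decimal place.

Sorted: 444, 448, 480, 501, 524, 608, 685 → median = 501
|x − 501| sorted: 0, 21, 23, 53, 57, 107, 184 → MAD = 53
Robust SD ≈ 1.4826 × 53 = 78.578

78.6 ms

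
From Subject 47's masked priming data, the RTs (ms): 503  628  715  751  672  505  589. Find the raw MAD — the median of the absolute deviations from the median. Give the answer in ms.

87 ms

Sorted: 503, 505, 589, 628, 672, 715, 751 → median = 628
|x − 628|: 125, 0, 87, 123, 44, 123, 39
Sorted deviations: 0, 39, 44, 87, 123, 123, 125 → MAD = 87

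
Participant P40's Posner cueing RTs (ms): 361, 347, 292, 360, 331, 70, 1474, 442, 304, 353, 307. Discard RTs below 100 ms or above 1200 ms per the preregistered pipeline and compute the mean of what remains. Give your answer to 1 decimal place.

344.1 ms

Excluded: 70, 1474
Retained (n=9): Σ = 3097
Mean = 3097/9 = 344.1111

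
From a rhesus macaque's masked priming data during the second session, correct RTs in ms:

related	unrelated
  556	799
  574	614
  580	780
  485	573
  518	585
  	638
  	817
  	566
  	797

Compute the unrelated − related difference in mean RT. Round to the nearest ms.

M(related) = 2713/5 = 542.600
M(unrelated) = 6169/9 = 685.444
Difference = 685.444 − 542.600 = 142.844 ms

143 ms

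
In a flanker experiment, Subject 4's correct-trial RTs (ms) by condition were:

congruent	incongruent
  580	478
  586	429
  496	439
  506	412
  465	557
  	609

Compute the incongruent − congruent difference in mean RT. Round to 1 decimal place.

-39.3 ms

M(congruent) = 2633/5 = 526.600
M(incongruent) = 2924/6 = 487.333
Difference = 487.333 − 526.600 = -39.267 ms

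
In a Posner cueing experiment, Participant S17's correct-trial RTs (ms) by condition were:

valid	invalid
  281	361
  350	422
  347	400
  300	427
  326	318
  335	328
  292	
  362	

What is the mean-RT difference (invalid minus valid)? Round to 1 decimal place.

M(valid) = 2593/8 = 324.125
M(invalid) = 2256/6 = 376.000
Difference = 376.000 − 324.125 = 51.875 ms

51.9 ms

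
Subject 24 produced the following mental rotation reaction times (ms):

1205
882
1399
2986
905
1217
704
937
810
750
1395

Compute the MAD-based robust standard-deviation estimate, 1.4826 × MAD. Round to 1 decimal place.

Sorted: 704, 750, 810, 882, 905, 937, 1205, 1217, 1395, 1399, 2986 → median = 937
|x − 937| sorted: 0, 32, 55, 127, 187, 233, 268, 280, 458, 462, 2049 → MAD = 233
Robust SD ≈ 1.4826 × 233 = 345.446

345.4 ms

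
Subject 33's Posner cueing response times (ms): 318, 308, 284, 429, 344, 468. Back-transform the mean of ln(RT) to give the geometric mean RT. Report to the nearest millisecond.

353 ms

ln(RT): 5.7621, 5.7301, 5.6490, 6.0615, 5.8406, 6.1485
Mean ln(RT) = 35.1917/6 = 5.86528
Geometric mean = exp(5.86528) = 352.58 ms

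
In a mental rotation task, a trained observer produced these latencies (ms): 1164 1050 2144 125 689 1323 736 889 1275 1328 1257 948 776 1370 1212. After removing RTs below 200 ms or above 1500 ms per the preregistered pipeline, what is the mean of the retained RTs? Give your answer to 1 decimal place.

1078.2 ms

Excluded: 125, 2144
Retained (n=13): Σ = 14017
Mean = 14017/13 = 1078.2308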